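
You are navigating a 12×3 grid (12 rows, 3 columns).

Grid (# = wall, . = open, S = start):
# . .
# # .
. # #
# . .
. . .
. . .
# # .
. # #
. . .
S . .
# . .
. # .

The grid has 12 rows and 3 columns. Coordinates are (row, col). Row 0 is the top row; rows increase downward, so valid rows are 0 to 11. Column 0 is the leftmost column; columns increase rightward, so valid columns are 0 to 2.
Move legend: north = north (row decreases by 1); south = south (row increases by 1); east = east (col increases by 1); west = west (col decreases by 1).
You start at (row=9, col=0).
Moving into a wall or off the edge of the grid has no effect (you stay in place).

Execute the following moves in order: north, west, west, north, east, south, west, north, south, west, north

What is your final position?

Answer: Final position: (row=7, col=0)

Derivation:
Start: (row=9, col=0)
  north (north): (row=9, col=0) -> (row=8, col=0)
  west (west): blocked, stay at (row=8, col=0)
  west (west): blocked, stay at (row=8, col=0)
  north (north): (row=8, col=0) -> (row=7, col=0)
  east (east): blocked, stay at (row=7, col=0)
  south (south): (row=7, col=0) -> (row=8, col=0)
  west (west): blocked, stay at (row=8, col=0)
  north (north): (row=8, col=0) -> (row=7, col=0)
  south (south): (row=7, col=0) -> (row=8, col=0)
  west (west): blocked, stay at (row=8, col=0)
  north (north): (row=8, col=0) -> (row=7, col=0)
Final: (row=7, col=0)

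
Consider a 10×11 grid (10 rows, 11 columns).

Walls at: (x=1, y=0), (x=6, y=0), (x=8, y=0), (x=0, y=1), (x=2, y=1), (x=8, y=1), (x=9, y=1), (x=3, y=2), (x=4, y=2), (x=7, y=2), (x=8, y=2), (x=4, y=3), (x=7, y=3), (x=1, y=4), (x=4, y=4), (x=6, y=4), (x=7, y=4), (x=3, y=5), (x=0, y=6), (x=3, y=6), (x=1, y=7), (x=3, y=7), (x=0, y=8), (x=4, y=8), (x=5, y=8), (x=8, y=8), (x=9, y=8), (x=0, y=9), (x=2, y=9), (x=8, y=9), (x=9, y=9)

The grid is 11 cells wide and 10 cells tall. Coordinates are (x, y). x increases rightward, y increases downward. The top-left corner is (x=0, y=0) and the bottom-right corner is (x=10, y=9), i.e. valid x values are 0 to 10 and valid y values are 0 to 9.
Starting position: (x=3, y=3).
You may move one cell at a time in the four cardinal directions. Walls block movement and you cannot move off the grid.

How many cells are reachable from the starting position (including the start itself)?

Answer: Reachable cells: 77

Derivation:
BFS flood-fill from (x=3, y=3):
  Distance 0: (x=3, y=3)
  Distance 1: (x=2, y=3), (x=3, y=4)
  Distance 2: (x=2, y=2), (x=1, y=3), (x=2, y=4)
  Distance 3: (x=1, y=2), (x=0, y=3), (x=2, y=5)
  Distance 4: (x=1, y=1), (x=0, y=2), (x=0, y=4), (x=1, y=5), (x=2, y=6)
  Distance 5: (x=0, y=5), (x=1, y=6), (x=2, y=7)
  Distance 6: (x=2, y=8)
  Distance 7: (x=1, y=8), (x=3, y=8)
  Distance 8: (x=1, y=9), (x=3, y=9)
  Distance 9: (x=4, y=9)
  Distance 10: (x=5, y=9)
  Distance 11: (x=6, y=9)
  Distance 12: (x=6, y=8), (x=7, y=9)
  Distance 13: (x=6, y=7), (x=7, y=8)
  Distance 14: (x=6, y=6), (x=5, y=7), (x=7, y=7)
  Distance 15: (x=6, y=5), (x=5, y=6), (x=7, y=6), (x=4, y=7), (x=8, y=7)
  Distance 16: (x=5, y=5), (x=7, y=5), (x=4, y=6), (x=8, y=6), (x=9, y=7)
  Distance 17: (x=5, y=4), (x=4, y=5), (x=8, y=5), (x=9, y=6), (x=10, y=7)
  Distance 18: (x=5, y=3), (x=8, y=4), (x=9, y=5), (x=10, y=6), (x=10, y=8)
  Distance 19: (x=5, y=2), (x=6, y=3), (x=8, y=3), (x=9, y=4), (x=10, y=5), (x=10, y=9)
  Distance 20: (x=5, y=1), (x=6, y=2), (x=9, y=3), (x=10, y=4)
  Distance 21: (x=5, y=0), (x=4, y=1), (x=6, y=1), (x=9, y=2), (x=10, y=3)
  Distance 22: (x=4, y=0), (x=3, y=1), (x=7, y=1), (x=10, y=2)
  Distance 23: (x=3, y=0), (x=7, y=0), (x=10, y=1)
  Distance 24: (x=2, y=0), (x=10, y=0)
  Distance 25: (x=9, y=0)
Total reachable: 77 (grid has 79 open cells total)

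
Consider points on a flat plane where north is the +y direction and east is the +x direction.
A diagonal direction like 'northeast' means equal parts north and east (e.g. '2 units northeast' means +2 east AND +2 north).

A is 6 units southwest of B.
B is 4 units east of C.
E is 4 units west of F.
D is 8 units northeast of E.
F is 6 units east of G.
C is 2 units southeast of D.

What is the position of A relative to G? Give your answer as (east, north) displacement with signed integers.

Place G at the origin (east=0, north=0).
  F is 6 units east of G: delta (east=+6, north=+0); F at (east=6, north=0).
  E is 4 units west of F: delta (east=-4, north=+0); E at (east=2, north=0).
  D is 8 units northeast of E: delta (east=+8, north=+8); D at (east=10, north=8).
  C is 2 units southeast of D: delta (east=+2, north=-2); C at (east=12, north=6).
  B is 4 units east of C: delta (east=+4, north=+0); B at (east=16, north=6).
  A is 6 units southwest of B: delta (east=-6, north=-6); A at (east=10, north=0).
Therefore A relative to G: (east=10, north=0).

Answer: A is at (east=10, north=0) relative to G.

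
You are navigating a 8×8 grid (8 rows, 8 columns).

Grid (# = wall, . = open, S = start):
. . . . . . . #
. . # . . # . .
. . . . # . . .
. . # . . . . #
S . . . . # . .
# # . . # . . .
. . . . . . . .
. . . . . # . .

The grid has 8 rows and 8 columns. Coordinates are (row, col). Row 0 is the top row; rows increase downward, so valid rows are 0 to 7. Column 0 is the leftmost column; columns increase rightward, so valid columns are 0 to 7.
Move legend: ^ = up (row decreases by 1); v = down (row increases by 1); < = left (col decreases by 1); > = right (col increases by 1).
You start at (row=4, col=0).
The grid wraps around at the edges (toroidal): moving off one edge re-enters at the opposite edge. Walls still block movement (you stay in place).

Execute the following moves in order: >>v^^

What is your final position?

Start: (row=4, col=0)
  > (right): (row=4, col=0) -> (row=4, col=1)
  > (right): (row=4, col=1) -> (row=4, col=2)
  v (down): (row=4, col=2) -> (row=5, col=2)
  ^ (up): (row=5, col=2) -> (row=4, col=2)
  ^ (up): blocked, stay at (row=4, col=2)
Final: (row=4, col=2)

Answer: Final position: (row=4, col=2)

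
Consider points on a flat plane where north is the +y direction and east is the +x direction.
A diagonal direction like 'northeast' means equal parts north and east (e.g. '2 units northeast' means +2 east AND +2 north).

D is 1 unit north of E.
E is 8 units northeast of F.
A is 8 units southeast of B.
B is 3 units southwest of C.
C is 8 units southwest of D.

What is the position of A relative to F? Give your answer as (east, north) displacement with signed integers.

Place F at the origin (east=0, north=0).
  E is 8 units northeast of F: delta (east=+8, north=+8); E at (east=8, north=8).
  D is 1 unit north of E: delta (east=+0, north=+1); D at (east=8, north=9).
  C is 8 units southwest of D: delta (east=-8, north=-8); C at (east=0, north=1).
  B is 3 units southwest of C: delta (east=-3, north=-3); B at (east=-3, north=-2).
  A is 8 units southeast of B: delta (east=+8, north=-8); A at (east=5, north=-10).
Therefore A relative to F: (east=5, north=-10).

Answer: A is at (east=5, north=-10) relative to F.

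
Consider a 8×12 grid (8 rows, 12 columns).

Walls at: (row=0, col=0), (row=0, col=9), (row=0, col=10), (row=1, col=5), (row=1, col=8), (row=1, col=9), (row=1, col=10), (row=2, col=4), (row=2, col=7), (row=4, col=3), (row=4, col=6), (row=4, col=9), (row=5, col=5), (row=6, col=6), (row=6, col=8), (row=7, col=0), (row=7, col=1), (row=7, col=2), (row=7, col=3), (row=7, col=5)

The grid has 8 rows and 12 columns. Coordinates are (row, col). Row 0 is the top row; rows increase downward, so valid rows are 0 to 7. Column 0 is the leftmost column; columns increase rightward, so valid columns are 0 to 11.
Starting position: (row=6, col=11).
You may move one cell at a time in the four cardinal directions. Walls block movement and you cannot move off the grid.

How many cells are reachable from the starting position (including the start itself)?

Answer: Reachable cells: 76

Derivation:
BFS flood-fill from (row=6, col=11):
  Distance 0: (row=6, col=11)
  Distance 1: (row=5, col=11), (row=6, col=10), (row=7, col=11)
  Distance 2: (row=4, col=11), (row=5, col=10), (row=6, col=9), (row=7, col=10)
  Distance 3: (row=3, col=11), (row=4, col=10), (row=5, col=9), (row=7, col=9)
  Distance 4: (row=2, col=11), (row=3, col=10), (row=5, col=8), (row=7, col=8)
  Distance 5: (row=1, col=11), (row=2, col=10), (row=3, col=9), (row=4, col=8), (row=5, col=7), (row=7, col=7)
  Distance 6: (row=0, col=11), (row=2, col=9), (row=3, col=8), (row=4, col=7), (row=5, col=6), (row=6, col=7), (row=7, col=6)
  Distance 7: (row=2, col=8), (row=3, col=7)
  Distance 8: (row=3, col=6)
  Distance 9: (row=2, col=6), (row=3, col=5)
  Distance 10: (row=1, col=6), (row=2, col=5), (row=3, col=4), (row=4, col=5)
  Distance 11: (row=0, col=6), (row=1, col=7), (row=3, col=3), (row=4, col=4)
  Distance 12: (row=0, col=5), (row=0, col=7), (row=2, col=3), (row=3, col=2), (row=5, col=4)
  Distance 13: (row=0, col=4), (row=0, col=8), (row=1, col=3), (row=2, col=2), (row=3, col=1), (row=4, col=2), (row=5, col=3), (row=6, col=4)
  Distance 14: (row=0, col=3), (row=1, col=2), (row=1, col=4), (row=2, col=1), (row=3, col=0), (row=4, col=1), (row=5, col=2), (row=6, col=3), (row=6, col=5), (row=7, col=4)
  Distance 15: (row=0, col=2), (row=1, col=1), (row=2, col=0), (row=4, col=0), (row=5, col=1), (row=6, col=2)
  Distance 16: (row=0, col=1), (row=1, col=0), (row=5, col=0), (row=6, col=1)
  Distance 17: (row=6, col=0)
Total reachable: 76 (grid has 76 open cells total)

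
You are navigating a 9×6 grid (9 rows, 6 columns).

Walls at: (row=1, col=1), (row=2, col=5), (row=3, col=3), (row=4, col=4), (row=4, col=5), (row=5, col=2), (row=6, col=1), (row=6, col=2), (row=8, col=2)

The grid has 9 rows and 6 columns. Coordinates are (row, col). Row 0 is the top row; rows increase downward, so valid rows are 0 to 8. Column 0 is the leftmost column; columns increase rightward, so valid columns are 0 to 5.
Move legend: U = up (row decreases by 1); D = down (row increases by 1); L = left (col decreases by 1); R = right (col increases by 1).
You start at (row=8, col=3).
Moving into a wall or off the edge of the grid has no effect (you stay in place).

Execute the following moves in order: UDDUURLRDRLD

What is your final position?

Start: (row=8, col=3)
  U (up): (row=8, col=3) -> (row=7, col=3)
  D (down): (row=7, col=3) -> (row=8, col=3)
  D (down): blocked, stay at (row=8, col=3)
  U (up): (row=8, col=3) -> (row=7, col=3)
  U (up): (row=7, col=3) -> (row=6, col=3)
  R (right): (row=6, col=3) -> (row=6, col=4)
  L (left): (row=6, col=4) -> (row=6, col=3)
  R (right): (row=6, col=3) -> (row=6, col=4)
  D (down): (row=6, col=4) -> (row=7, col=4)
  R (right): (row=7, col=4) -> (row=7, col=5)
  L (left): (row=7, col=5) -> (row=7, col=4)
  D (down): (row=7, col=4) -> (row=8, col=4)
Final: (row=8, col=4)

Answer: Final position: (row=8, col=4)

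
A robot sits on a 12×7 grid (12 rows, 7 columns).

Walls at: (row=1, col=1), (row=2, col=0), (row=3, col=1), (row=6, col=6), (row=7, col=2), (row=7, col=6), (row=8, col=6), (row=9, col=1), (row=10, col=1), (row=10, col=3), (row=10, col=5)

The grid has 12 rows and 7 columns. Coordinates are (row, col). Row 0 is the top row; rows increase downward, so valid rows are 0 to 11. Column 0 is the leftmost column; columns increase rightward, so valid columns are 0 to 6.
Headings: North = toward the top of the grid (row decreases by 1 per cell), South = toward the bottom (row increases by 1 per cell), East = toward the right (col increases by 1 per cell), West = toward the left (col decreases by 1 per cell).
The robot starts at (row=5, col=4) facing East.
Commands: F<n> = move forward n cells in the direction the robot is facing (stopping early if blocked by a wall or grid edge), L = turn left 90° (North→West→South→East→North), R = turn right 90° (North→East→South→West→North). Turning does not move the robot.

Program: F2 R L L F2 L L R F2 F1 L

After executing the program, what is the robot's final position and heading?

Start: (row=5, col=4), facing East
  F2: move forward 2, now at (row=5, col=6)
  R: turn right, now facing South
  L: turn left, now facing East
  L: turn left, now facing North
  F2: move forward 2, now at (row=3, col=6)
  L: turn left, now facing West
  L: turn left, now facing South
  R: turn right, now facing West
  F2: move forward 2, now at (row=3, col=4)
  F1: move forward 1, now at (row=3, col=3)
  L: turn left, now facing South
Final: (row=3, col=3), facing South

Answer: Final position: (row=3, col=3), facing South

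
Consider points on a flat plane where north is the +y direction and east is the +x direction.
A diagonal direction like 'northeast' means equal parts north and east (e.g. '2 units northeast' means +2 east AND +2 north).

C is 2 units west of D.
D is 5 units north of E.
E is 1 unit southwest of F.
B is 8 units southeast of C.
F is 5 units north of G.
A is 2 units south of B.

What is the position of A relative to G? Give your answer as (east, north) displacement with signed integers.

Place G at the origin (east=0, north=0).
  F is 5 units north of G: delta (east=+0, north=+5); F at (east=0, north=5).
  E is 1 unit southwest of F: delta (east=-1, north=-1); E at (east=-1, north=4).
  D is 5 units north of E: delta (east=+0, north=+5); D at (east=-1, north=9).
  C is 2 units west of D: delta (east=-2, north=+0); C at (east=-3, north=9).
  B is 8 units southeast of C: delta (east=+8, north=-8); B at (east=5, north=1).
  A is 2 units south of B: delta (east=+0, north=-2); A at (east=5, north=-1).
Therefore A relative to G: (east=5, north=-1).

Answer: A is at (east=5, north=-1) relative to G.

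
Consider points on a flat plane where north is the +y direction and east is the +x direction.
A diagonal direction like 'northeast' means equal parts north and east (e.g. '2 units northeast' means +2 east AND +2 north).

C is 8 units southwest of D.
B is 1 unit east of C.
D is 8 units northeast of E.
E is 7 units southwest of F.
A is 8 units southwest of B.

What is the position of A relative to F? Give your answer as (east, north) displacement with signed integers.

Answer: A is at (east=-14, north=-15) relative to F.

Derivation:
Place F at the origin (east=0, north=0).
  E is 7 units southwest of F: delta (east=-7, north=-7); E at (east=-7, north=-7).
  D is 8 units northeast of E: delta (east=+8, north=+8); D at (east=1, north=1).
  C is 8 units southwest of D: delta (east=-8, north=-8); C at (east=-7, north=-7).
  B is 1 unit east of C: delta (east=+1, north=+0); B at (east=-6, north=-7).
  A is 8 units southwest of B: delta (east=-8, north=-8); A at (east=-14, north=-15).
Therefore A relative to F: (east=-14, north=-15).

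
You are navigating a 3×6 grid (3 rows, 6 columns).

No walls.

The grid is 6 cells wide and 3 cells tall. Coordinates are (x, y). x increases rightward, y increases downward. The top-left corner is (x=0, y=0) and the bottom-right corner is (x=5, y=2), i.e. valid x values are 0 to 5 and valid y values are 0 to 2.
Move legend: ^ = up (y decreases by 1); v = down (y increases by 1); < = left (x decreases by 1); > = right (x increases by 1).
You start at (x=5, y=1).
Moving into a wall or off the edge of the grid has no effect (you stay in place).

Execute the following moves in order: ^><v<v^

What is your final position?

Start: (x=5, y=1)
  ^ (up): (x=5, y=1) -> (x=5, y=0)
  > (right): blocked, stay at (x=5, y=0)
  < (left): (x=5, y=0) -> (x=4, y=0)
  v (down): (x=4, y=0) -> (x=4, y=1)
  < (left): (x=4, y=1) -> (x=3, y=1)
  v (down): (x=3, y=1) -> (x=3, y=2)
  ^ (up): (x=3, y=2) -> (x=3, y=1)
Final: (x=3, y=1)

Answer: Final position: (x=3, y=1)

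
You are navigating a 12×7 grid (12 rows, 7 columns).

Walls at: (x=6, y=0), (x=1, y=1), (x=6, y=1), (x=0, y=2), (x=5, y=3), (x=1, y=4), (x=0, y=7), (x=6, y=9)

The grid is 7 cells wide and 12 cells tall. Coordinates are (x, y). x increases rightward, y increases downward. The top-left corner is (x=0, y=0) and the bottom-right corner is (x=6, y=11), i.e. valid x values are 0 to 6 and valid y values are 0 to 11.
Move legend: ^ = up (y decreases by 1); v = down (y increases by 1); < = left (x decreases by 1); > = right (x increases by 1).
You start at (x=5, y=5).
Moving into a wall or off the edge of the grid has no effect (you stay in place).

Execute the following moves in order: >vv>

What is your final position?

Answer: Final position: (x=6, y=7)

Derivation:
Start: (x=5, y=5)
  > (right): (x=5, y=5) -> (x=6, y=5)
  v (down): (x=6, y=5) -> (x=6, y=6)
  v (down): (x=6, y=6) -> (x=6, y=7)
  > (right): blocked, stay at (x=6, y=7)
Final: (x=6, y=7)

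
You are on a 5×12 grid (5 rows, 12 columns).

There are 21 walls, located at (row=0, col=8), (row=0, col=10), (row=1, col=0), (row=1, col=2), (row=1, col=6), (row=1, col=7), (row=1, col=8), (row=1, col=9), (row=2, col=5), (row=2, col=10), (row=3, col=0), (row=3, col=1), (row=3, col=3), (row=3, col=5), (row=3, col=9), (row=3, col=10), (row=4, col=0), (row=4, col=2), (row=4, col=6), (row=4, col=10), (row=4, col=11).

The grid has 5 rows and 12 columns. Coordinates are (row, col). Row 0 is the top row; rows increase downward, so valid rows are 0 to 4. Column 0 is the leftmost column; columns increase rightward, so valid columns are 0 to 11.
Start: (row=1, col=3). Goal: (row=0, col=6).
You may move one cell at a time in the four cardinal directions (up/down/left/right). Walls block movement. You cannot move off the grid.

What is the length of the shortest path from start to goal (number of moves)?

BFS from (row=1, col=3) until reaching (row=0, col=6):
  Distance 0: (row=1, col=3)
  Distance 1: (row=0, col=3), (row=1, col=4), (row=2, col=3)
  Distance 2: (row=0, col=2), (row=0, col=4), (row=1, col=5), (row=2, col=2), (row=2, col=4)
  Distance 3: (row=0, col=1), (row=0, col=5), (row=2, col=1), (row=3, col=2), (row=3, col=4)
  Distance 4: (row=0, col=0), (row=0, col=6), (row=1, col=1), (row=2, col=0), (row=4, col=4)  <- goal reached here
One shortest path (4 moves): (row=1, col=3) -> (row=1, col=4) -> (row=1, col=5) -> (row=0, col=5) -> (row=0, col=6)

Answer: Shortest path length: 4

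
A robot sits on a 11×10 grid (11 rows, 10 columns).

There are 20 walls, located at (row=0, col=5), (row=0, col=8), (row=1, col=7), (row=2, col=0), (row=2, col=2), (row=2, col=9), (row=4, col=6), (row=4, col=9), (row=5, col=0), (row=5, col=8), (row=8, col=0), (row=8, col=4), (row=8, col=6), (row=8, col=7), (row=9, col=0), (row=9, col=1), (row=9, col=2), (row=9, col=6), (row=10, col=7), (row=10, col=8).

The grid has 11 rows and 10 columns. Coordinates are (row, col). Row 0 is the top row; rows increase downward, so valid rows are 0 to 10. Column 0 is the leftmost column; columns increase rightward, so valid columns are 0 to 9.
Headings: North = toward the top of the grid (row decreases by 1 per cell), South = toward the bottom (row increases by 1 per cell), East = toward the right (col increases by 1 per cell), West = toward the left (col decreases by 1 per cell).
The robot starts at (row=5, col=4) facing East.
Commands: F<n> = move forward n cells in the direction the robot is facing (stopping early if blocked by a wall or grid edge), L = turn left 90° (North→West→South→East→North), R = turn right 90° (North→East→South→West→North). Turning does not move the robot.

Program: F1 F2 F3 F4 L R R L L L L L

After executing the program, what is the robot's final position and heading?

Start: (row=5, col=4), facing East
  F1: move forward 1, now at (row=5, col=5)
  F2: move forward 2, now at (row=5, col=7)
  F3: move forward 0/3 (blocked), now at (row=5, col=7)
  F4: move forward 0/4 (blocked), now at (row=5, col=7)
  L: turn left, now facing North
  R: turn right, now facing East
  R: turn right, now facing South
  L: turn left, now facing East
  L: turn left, now facing North
  L: turn left, now facing West
  L: turn left, now facing South
  L: turn left, now facing East
Final: (row=5, col=7), facing East

Answer: Final position: (row=5, col=7), facing East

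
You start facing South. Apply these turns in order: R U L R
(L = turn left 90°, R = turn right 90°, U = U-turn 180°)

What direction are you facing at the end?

Answer: Final heading: East

Derivation:
Start: South
  R (right (90° clockwise)) -> West
  U (U-turn (180°)) -> East
  L (left (90° counter-clockwise)) -> North
  R (right (90° clockwise)) -> East
Final: East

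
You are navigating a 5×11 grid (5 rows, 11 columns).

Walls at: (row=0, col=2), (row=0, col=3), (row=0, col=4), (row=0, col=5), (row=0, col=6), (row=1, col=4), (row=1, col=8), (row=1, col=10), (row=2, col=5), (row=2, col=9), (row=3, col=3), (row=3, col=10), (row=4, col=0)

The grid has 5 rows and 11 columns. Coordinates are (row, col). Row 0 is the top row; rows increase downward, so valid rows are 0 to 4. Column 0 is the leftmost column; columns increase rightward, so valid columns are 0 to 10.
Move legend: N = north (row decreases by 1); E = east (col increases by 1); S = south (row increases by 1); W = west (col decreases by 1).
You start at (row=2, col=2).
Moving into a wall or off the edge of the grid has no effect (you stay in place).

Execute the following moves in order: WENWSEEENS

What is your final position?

Start: (row=2, col=2)
  W (west): (row=2, col=2) -> (row=2, col=1)
  E (east): (row=2, col=1) -> (row=2, col=2)
  N (north): (row=2, col=2) -> (row=1, col=2)
  W (west): (row=1, col=2) -> (row=1, col=1)
  S (south): (row=1, col=1) -> (row=2, col=1)
  E (east): (row=2, col=1) -> (row=2, col=2)
  E (east): (row=2, col=2) -> (row=2, col=3)
  E (east): (row=2, col=3) -> (row=2, col=4)
  N (north): blocked, stay at (row=2, col=4)
  S (south): (row=2, col=4) -> (row=3, col=4)
Final: (row=3, col=4)

Answer: Final position: (row=3, col=4)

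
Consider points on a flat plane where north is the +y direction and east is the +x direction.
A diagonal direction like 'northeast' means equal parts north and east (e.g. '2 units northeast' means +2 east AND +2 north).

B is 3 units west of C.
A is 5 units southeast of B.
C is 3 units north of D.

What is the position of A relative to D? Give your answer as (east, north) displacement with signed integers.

Answer: A is at (east=2, north=-2) relative to D.

Derivation:
Place D at the origin (east=0, north=0).
  C is 3 units north of D: delta (east=+0, north=+3); C at (east=0, north=3).
  B is 3 units west of C: delta (east=-3, north=+0); B at (east=-3, north=3).
  A is 5 units southeast of B: delta (east=+5, north=-5); A at (east=2, north=-2).
Therefore A relative to D: (east=2, north=-2).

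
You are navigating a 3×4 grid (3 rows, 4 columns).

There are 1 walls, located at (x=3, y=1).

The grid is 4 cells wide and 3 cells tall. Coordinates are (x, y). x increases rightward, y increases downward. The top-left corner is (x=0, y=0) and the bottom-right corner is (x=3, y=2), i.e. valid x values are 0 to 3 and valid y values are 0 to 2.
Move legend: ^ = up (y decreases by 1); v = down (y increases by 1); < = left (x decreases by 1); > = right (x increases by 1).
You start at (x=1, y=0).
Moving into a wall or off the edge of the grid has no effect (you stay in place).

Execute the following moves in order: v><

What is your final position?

Start: (x=1, y=0)
  v (down): (x=1, y=0) -> (x=1, y=1)
  > (right): (x=1, y=1) -> (x=2, y=1)
  < (left): (x=2, y=1) -> (x=1, y=1)
Final: (x=1, y=1)

Answer: Final position: (x=1, y=1)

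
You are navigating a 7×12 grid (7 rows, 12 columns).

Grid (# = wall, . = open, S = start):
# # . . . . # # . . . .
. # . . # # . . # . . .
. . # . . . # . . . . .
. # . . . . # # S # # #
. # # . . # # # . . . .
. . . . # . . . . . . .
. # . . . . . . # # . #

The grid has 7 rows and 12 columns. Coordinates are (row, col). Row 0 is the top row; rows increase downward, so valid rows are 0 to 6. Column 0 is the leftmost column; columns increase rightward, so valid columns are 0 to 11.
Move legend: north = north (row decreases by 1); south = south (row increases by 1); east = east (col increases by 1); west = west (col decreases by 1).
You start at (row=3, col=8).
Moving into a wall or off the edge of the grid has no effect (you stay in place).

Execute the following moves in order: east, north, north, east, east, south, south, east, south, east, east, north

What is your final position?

Answer: Final position: (row=1, col=11)

Derivation:
Start: (row=3, col=8)
  east (east): blocked, stay at (row=3, col=8)
  north (north): (row=3, col=8) -> (row=2, col=8)
  north (north): blocked, stay at (row=2, col=8)
  east (east): (row=2, col=8) -> (row=2, col=9)
  east (east): (row=2, col=9) -> (row=2, col=10)
  south (south): blocked, stay at (row=2, col=10)
  south (south): blocked, stay at (row=2, col=10)
  east (east): (row=2, col=10) -> (row=2, col=11)
  south (south): blocked, stay at (row=2, col=11)
  east (east): blocked, stay at (row=2, col=11)
  east (east): blocked, stay at (row=2, col=11)
  north (north): (row=2, col=11) -> (row=1, col=11)
Final: (row=1, col=11)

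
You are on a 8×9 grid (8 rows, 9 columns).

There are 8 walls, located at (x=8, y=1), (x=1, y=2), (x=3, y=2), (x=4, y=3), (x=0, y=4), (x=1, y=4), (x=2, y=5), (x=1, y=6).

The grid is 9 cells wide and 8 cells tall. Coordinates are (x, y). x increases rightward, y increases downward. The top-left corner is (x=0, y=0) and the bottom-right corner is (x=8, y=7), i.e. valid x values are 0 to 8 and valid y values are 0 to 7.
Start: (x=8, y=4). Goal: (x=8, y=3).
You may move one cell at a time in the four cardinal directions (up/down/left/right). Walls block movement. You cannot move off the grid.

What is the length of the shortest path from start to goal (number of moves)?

BFS from (x=8, y=4) until reaching (x=8, y=3):
  Distance 0: (x=8, y=4)
  Distance 1: (x=8, y=3), (x=7, y=4), (x=8, y=5)  <- goal reached here
One shortest path (1 moves): (x=8, y=4) -> (x=8, y=3)

Answer: Shortest path length: 1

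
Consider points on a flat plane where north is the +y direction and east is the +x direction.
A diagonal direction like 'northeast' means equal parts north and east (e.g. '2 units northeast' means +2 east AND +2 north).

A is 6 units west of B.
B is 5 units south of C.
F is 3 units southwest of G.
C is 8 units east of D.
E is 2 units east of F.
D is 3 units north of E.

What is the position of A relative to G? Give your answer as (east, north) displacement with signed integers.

Answer: A is at (east=1, north=-5) relative to G.

Derivation:
Place G at the origin (east=0, north=0).
  F is 3 units southwest of G: delta (east=-3, north=-3); F at (east=-3, north=-3).
  E is 2 units east of F: delta (east=+2, north=+0); E at (east=-1, north=-3).
  D is 3 units north of E: delta (east=+0, north=+3); D at (east=-1, north=0).
  C is 8 units east of D: delta (east=+8, north=+0); C at (east=7, north=0).
  B is 5 units south of C: delta (east=+0, north=-5); B at (east=7, north=-5).
  A is 6 units west of B: delta (east=-6, north=+0); A at (east=1, north=-5).
Therefore A relative to G: (east=1, north=-5).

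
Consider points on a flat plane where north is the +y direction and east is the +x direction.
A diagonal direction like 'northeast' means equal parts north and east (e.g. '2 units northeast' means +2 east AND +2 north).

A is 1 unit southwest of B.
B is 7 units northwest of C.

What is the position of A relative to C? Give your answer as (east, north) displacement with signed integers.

Answer: A is at (east=-8, north=6) relative to C.

Derivation:
Place C at the origin (east=0, north=0).
  B is 7 units northwest of C: delta (east=-7, north=+7); B at (east=-7, north=7).
  A is 1 unit southwest of B: delta (east=-1, north=-1); A at (east=-8, north=6).
Therefore A relative to C: (east=-8, north=6).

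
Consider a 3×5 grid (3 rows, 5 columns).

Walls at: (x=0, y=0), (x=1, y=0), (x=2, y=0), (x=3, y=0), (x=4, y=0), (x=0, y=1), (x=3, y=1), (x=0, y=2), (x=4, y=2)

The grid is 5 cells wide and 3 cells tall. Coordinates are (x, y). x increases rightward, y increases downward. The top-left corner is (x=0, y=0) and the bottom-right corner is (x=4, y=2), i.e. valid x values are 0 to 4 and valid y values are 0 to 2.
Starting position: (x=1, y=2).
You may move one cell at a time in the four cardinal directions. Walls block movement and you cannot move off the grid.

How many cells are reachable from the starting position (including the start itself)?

Answer: Reachable cells: 5

Derivation:
BFS flood-fill from (x=1, y=2):
  Distance 0: (x=1, y=2)
  Distance 1: (x=1, y=1), (x=2, y=2)
  Distance 2: (x=2, y=1), (x=3, y=2)
Total reachable: 5 (grid has 6 open cells total)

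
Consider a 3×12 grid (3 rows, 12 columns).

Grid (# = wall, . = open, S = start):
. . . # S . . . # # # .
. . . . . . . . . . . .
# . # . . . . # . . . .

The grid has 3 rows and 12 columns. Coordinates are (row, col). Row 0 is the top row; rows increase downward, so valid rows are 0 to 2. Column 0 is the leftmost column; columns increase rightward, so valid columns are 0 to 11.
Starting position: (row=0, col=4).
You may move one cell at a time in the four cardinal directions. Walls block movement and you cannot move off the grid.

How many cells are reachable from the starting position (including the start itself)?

Answer: Reachable cells: 29

Derivation:
BFS flood-fill from (row=0, col=4):
  Distance 0: (row=0, col=4)
  Distance 1: (row=0, col=5), (row=1, col=4)
  Distance 2: (row=0, col=6), (row=1, col=3), (row=1, col=5), (row=2, col=4)
  Distance 3: (row=0, col=7), (row=1, col=2), (row=1, col=6), (row=2, col=3), (row=2, col=5)
  Distance 4: (row=0, col=2), (row=1, col=1), (row=1, col=7), (row=2, col=6)
  Distance 5: (row=0, col=1), (row=1, col=0), (row=1, col=8), (row=2, col=1)
  Distance 6: (row=0, col=0), (row=1, col=9), (row=2, col=8)
  Distance 7: (row=1, col=10), (row=2, col=9)
  Distance 8: (row=1, col=11), (row=2, col=10)
  Distance 9: (row=0, col=11), (row=2, col=11)
Total reachable: 29 (grid has 29 open cells total)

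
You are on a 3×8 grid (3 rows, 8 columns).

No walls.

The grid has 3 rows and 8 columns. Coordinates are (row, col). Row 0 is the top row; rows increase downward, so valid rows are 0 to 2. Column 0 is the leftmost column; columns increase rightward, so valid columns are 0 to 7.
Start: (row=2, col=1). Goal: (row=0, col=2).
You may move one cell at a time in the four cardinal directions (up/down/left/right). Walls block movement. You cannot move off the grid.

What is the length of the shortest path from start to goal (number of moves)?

BFS from (row=2, col=1) until reaching (row=0, col=2):
  Distance 0: (row=2, col=1)
  Distance 1: (row=1, col=1), (row=2, col=0), (row=2, col=2)
  Distance 2: (row=0, col=1), (row=1, col=0), (row=1, col=2), (row=2, col=3)
  Distance 3: (row=0, col=0), (row=0, col=2), (row=1, col=3), (row=2, col=4)  <- goal reached here
One shortest path (3 moves): (row=2, col=1) -> (row=2, col=2) -> (row=1, col=2) -> (row=0, col=2)

Answer: Shortest path length: 3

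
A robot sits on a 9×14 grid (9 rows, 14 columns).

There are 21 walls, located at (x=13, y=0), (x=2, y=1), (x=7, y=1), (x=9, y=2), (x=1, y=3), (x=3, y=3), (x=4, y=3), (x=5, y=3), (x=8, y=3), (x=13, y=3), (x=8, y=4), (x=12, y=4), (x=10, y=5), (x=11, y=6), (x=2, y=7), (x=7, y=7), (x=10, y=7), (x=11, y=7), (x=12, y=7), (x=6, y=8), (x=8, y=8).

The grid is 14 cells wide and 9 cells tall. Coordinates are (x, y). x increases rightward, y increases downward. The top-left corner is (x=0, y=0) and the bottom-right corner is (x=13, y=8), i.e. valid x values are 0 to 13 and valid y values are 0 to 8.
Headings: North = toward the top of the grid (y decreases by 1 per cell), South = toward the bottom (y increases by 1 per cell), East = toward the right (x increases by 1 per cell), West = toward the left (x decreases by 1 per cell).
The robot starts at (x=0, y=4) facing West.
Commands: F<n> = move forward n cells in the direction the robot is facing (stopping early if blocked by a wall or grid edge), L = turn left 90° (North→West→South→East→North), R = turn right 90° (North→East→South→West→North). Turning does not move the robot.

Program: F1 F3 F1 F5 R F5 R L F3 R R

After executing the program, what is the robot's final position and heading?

Start: (x=0, y=4), facing West
  F1: move forward 0/1 (blocked), now at (x=0, y=4)
  F3: move forward 0/3 (blocked), now at (x=0, y=4)
  F1: move forward 0/1 (blocked), now at (x=0, y=4)
  F5: move forward 0/5 (blocked), now at (x=0, y=4)
  R: turn right, now facing North
  F5: move forward 4/5 (blocked), now at (x=0, y=0)
  R: turn right, now facing East
  L: turn left, now facing North
  F3: move forward 0/3 (blocked), now at (x=0, y=0)
  R: turn right, now facing East
  R: turn right, now facing South
Final: (x=0, y=0), facing South

Answer: Final position: (x=0, y=0), facing South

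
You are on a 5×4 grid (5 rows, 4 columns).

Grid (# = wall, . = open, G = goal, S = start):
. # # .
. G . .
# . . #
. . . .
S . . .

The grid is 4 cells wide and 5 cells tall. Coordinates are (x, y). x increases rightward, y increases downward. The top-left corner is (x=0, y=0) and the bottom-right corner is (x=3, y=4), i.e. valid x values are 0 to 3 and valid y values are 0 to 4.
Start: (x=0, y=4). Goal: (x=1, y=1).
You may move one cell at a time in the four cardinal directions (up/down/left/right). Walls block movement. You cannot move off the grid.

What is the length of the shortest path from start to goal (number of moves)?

Answer: Shortest path length: 4

Derivation:
BFS from (x=0, y=4) until reaching (x=1, y=1):
  Distance 0: (x=0, y=4)
  Distance 1: (x=0, y=3), (x=1, y=4)
  Distance 2: (x=1, y=3), (x=2, y=4)
  Distance 3: (x=1, y=2), (x=2, y=3), (x=3, y=4)
  Distance 4: (x=1, y=1), (x=2, y=2), (x=3, y=3)  <- goal reached here
One shortest path (4 moves): (x=0, y=4) -> (x=1, y=4) -> (x=1, y=3) -> (x=1, y=2) -> (x=1, y=1)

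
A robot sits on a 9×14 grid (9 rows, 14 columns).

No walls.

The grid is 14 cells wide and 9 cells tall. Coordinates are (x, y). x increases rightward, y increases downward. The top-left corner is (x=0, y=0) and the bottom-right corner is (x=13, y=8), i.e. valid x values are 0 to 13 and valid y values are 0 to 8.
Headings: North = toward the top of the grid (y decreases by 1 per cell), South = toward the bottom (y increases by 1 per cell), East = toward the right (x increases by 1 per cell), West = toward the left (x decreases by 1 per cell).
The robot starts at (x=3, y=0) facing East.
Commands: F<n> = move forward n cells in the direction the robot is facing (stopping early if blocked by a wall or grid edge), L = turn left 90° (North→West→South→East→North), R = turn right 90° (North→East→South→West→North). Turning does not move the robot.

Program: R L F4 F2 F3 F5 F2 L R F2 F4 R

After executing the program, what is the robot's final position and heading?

Start: (x=3, y=0), facing East
  R: turn right, now facing South
  L: turn left, now facing East
  F4: move forward 4, now at (x=7, y=0)
  F2: move forward 2, now at (x=9, y=0)
  F3: move forward 3, now at (x=12, y=0)
  F5: move forward 1/5 (blocked), now at (x=13, y=0)
  F2: move forward 0/2 (blocked), now at (x=13, y=0)
  L: turn left, now facing North
  R: turn right, now facing East
  F2: move forward 0/2 (blocked), now at (x=13, y=0)
  F4: move forward 0/4 (blocked), now at (x=13, y=0)
  R: turn right, now facing South
Final: (x=13, y=0), facing South

Answer: Final position: (x=13, y=0), facing South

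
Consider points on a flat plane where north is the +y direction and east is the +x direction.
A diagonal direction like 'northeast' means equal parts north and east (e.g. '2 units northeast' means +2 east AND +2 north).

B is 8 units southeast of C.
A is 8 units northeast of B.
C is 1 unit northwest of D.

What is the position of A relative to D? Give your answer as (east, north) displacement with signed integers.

Place D at the origin (east=0, north=0).
  C is 1 unit northwest of D: delta (east=-1, north=+1); C at (east=-1, north=1).
  B is 8 units southeast of C: delta (east=+8, north=-8); B at (east=7, north=-7).
  A is 8 units northeast of B: delta (east=+8, north=+8); A at (east=15, north=1).
Therefore A relative to D: (east=15, north=1).

Answer: A is at (east=15, north=1) relative to D.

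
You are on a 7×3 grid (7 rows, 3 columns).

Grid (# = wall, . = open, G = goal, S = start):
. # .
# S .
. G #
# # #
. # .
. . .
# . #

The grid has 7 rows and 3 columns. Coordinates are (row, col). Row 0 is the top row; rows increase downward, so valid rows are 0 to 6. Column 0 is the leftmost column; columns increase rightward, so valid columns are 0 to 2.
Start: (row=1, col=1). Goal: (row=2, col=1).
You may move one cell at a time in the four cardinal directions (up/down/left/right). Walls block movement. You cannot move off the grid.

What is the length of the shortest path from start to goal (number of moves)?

Answer: Shortest path length: 1

Derivation:
BFS from (row=1, col=1) until reaching (row=2, col=1):
  Distance 0: (row=1, col=1)
  Distance 1: (row=1, col=2), (row=2, col=1)  <- goal reached here
One shortest path (1 moves): (row=1, col=1) -> (row=2, col=1)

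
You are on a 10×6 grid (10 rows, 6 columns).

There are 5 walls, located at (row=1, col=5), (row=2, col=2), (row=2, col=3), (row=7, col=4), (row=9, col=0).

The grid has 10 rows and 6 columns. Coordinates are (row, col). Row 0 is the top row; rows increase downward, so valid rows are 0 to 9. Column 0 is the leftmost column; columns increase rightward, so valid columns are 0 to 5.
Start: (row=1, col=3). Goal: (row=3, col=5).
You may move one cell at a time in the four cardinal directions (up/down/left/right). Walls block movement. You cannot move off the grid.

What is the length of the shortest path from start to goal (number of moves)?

Answer: Shortest path length: 4

Derivation:
BFS from (row=1, col=3) until reaching (row=3, col=5):
  Distance 0: (row=1, col=3)
  Distance 1: (row=0, col=3), (row=1, col=2), (row=1, col=4)
  Distance 2: (row=0, col=2), (row=0, col=4), (row=1, col=1), (row=2, col=4)
  Distance 3: (row=0, col=1), (row=0, col=5), (row=1, col=0), (row=2, col=1), (row=2, col=5), (row=3, col=4)
  Distance 4: (row=0, col=0), (row=2, col=0), (row=3, col=1), (row=3, col=3), (row=3, col=5), (row=4, col=4)  <- goal reached here
One shortest path (4 moves): (row=1, col=3) -> (row=1, col=4) -> (row=2, col=4) -> (row=2, col=5) -> (row=3, col=5)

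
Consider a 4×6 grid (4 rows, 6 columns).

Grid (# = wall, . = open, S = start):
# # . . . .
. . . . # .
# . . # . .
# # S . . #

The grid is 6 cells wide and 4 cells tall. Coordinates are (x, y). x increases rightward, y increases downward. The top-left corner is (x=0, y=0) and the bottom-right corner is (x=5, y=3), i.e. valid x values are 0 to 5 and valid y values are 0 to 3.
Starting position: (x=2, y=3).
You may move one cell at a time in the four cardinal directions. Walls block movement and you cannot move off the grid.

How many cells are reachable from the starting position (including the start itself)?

BFS flood-fill from (x=2, y=3):
  Distance 0: (x=2, y=3)
  Distance 1: (x=2, y=2), (x=3, y=3)
  Distance 2: (x=2, y=1), (x=1, y=2), (x=4, y=3)
  Distance 3: (x=2, y=0), (x=1, y=1), (x=3, y=1), (x=4, y=2)
  Distance 4: (x=3, y=0), (x=0, y=1), (x=5, y=2)
  Distance 5: (x=4, y=0), (x=5, y=1)
  Distance 6: (x=5, y=0)
Total reachable: 16 (grid has 16 open cells total)

Answer: Reachable cells: 16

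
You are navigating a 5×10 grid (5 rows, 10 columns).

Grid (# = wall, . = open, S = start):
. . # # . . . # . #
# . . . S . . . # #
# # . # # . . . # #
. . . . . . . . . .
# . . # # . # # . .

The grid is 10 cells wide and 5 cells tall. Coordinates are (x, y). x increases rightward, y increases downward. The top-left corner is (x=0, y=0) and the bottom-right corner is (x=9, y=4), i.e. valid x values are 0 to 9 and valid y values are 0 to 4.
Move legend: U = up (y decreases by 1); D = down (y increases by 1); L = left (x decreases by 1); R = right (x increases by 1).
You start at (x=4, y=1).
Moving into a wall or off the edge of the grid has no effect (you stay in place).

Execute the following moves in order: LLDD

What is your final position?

Answer: Final position: (x=2, y=3)

Derivation:
Start: (x=4, y=1)
  L (left): (x=4, y=1) -> (x=3, y=1)
  L (left): (x=3, y=1) -> (x=2, y=1)
  D (down): (x=2, y=1) -> (x=2, y=2)
  D (down): (x=2, y=2) -> (x=2, y=3)
Final: (x=2, y=3)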